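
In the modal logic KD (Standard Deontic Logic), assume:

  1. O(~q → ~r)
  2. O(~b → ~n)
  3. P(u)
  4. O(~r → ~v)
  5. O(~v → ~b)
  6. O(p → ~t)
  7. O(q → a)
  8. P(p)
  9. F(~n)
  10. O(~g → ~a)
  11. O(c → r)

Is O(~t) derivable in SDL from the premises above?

Premise 6 is O(p → ~t), but O(p) is not derivable from the premises (the permission P(p) asserts only ~O(~p), not O(p)), so it does not yield O(~t).
No other premise forces O(~t). An ideal world satisfying every premise can still have ~t false, so O(~t) is not derivable.

No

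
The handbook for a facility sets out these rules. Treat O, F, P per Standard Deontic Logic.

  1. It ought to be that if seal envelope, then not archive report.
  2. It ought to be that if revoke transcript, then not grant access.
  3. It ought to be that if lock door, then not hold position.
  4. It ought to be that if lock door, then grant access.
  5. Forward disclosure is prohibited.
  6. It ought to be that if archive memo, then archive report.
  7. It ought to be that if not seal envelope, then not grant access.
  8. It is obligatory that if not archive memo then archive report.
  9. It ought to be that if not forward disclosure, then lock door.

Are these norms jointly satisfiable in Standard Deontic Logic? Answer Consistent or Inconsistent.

Inconsistent

By case analysis on archive_memo: premise 6 gives O(archive_memo → archive_report) and premise 8 gives O(¬archive_memo → archive_report), so O(archive_report) either way.
Premise 1, O(seal_envelope → ¬archive_report), contraposes to O(archive_report → ¬seal_envelope); with O(archive_report) we get O(¬seal_envelope).
With premise 7, O(¬seal_envelope → ¬grant_access), the K-axiom yields O(¬grant_access).
Premise 4 is O(lock_door → grant_access); contrapositively O(¬grant_access → ¬lock_door). Since O(¬grant_access) holds, K gives O(¬lock_door).
Premise 9 is O(¬forward_disclosure → lock_door); contrapositively O(¬lock_door → forward_disclosure). Since O(¬lock_door) holds, K gives O(forward_disclosure).
However, F(forward_disclosure) at premise 5 amounts to O(¬forward_disclosure).
We now have both O(forward_disclosure) and O(¬forward_disclosure) — forward_disclosure is simultaneously obligatory and forbidden, violating the D-axiom.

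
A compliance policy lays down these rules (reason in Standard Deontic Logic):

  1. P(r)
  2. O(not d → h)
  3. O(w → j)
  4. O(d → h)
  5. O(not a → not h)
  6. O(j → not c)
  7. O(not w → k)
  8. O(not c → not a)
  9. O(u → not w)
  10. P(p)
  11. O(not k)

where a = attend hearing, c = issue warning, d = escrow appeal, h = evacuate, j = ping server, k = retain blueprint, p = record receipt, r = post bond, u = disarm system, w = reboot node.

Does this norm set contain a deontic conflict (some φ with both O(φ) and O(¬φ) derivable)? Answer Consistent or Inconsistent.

Inconsistent

Premises 4 and 2 cover both cases: O(d → h) and O(not d → h). Since d ∨ not d is a tautology, O(h) follows.
The contrapositive of premise 5 (O(not a → not h)) is O(h → a), and O(h) is already established, so O(a).
Premise 8, O(not c → not a), contraposes to O(a → c); with O(a) we get O(c).
The contrapositive of premise 6 (O(j → not c)) is O(c → not j), and O(c) is already established, so O(not j).
Premise 3 is O(w → j); contrapositively O(not j → not w). Since O(not j) holds, K gives O(not w).
With premise 7, O(not w → k), the K-axiom yields O(k).
However, premise 11 gives O(not k).
We now have both O(k) and O(not k) — k is simultaneously obligatory and forbidden, violating the D-axiom.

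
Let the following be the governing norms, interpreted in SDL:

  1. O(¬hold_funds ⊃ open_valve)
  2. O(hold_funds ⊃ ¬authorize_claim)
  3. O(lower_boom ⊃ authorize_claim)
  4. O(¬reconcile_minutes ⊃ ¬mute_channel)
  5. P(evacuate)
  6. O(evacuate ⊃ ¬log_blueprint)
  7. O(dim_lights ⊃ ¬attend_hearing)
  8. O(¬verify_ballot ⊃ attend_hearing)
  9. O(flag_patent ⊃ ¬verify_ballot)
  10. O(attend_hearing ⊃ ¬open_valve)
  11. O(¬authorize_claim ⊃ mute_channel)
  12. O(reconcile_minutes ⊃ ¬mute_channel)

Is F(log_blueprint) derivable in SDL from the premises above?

Premise 6 is O(evacuate ⊃ ¬log_blueprint), but O(evacuate) is not derivable from the premises (the permission P(evacuate) asserts only ¬O(¬evacuate), not O(evacuate)), so it does not yield O(¬log_blueprint).
No other premise forces O(¬log_blueprint). An ideal world satisfying every premise can still have log_blueprint true, so F(log_blueprint) is not derivable.

No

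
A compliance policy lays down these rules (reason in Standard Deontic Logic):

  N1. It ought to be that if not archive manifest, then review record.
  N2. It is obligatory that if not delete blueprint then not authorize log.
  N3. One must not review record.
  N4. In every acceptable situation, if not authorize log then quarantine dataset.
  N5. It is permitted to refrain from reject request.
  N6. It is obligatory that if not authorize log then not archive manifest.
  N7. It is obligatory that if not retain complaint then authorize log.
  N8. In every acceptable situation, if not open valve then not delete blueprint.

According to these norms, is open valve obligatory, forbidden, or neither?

Obligatory

Premise 3, F(review_record), is equivalent to O(¬review_record).
Premise 1, O(¬archive_manifest → review_record), contraposes to O(¬review_record → archive_manifest); with O(¬review_record) we get O(archive_manifest).
Premise 6, O(¬authorize_log → ¬archive_manifest), contraposes to O(archive_manifest → authorize_log); with O(archive_manifest) we get O(authorize_log).
Premise 2 is O(¬delete_blueprint → ¬authorize_log); contrapositively O(authorize_log → delete_blueprint). Since O(authorize_log) holds, K gives O(delete_blueprint).
Premise 8, O(¬open_valve → ¬delete_blueprint), contraposes to O(delete_blueprint → open_valve); with O(delete_blueprint) we get O(open_valve).
Premises 4, 5, 7 do not contribute to this derivation.
Hence open_valve is obligatory.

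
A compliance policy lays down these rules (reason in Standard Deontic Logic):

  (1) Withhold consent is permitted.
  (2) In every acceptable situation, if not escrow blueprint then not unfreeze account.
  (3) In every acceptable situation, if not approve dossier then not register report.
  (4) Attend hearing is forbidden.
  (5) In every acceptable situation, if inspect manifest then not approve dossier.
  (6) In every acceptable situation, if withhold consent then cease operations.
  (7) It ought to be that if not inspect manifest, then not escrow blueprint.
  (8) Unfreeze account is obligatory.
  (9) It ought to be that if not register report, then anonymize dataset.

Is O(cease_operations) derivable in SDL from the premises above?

No

Premise 6 is O(withhold_consent → cease_operations), but O(withhold_consent) is not derivable from the premises (the permission P(withhold_consent) asserts only ¬O(¬withhold_consent), not O(withhold_consent)), so it does not yield O(cease_operations).
No other premise forces O(cease_operations). An ideal world satisfying every premise can still have cease_operations false, so O(cease_operations) is not derivable.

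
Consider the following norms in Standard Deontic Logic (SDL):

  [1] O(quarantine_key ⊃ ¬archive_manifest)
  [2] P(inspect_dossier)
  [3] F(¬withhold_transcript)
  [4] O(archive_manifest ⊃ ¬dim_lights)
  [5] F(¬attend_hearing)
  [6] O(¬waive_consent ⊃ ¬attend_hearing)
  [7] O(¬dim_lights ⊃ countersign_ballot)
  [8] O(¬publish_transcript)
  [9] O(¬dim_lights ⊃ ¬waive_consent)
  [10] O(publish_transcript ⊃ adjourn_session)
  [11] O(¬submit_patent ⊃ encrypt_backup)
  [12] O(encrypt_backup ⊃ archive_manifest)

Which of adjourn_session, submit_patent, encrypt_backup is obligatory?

submit_patent

Premise 5 is F(¬attend_hearing), i.e. O(attend_hearing).
Premise 6, O(¬waive_consent ⊃ ¬attend_hearing), contraposes to O(attend_hearing ⊃ waive_consent); with O(attend_hearing) we get O(waive_consent).
Premise 9, O(¬dim_lights ⊃ ¬waive_consent), contraposes to O(waive_consent ⊃ dim_lights); with O(waive_consent) we get O(dim_lights).
The contrapositive of premise 4 (O(archive_manifest ⊃ ¬dim_lights)) is O(dim_lights ⊃ ¬archive_manifest), and O(dim_lights) is already established, so O(¬archive_manifest).
Premise 12 is O(encrypt_backup ⊃ archive_manifest); contrapositively O(¬archive_manifest ⊃ ¬encrypt_backup). Since O(¬archive_manifest) holds, K gives O(¬encrypt_backup).
The contrapositive of premise 11 (O(¬submit_patent ⊃ encrypt_backup)) is O(¬encrypt_backup ⊃ submit_patent), and O(¬encrypt_backup) is already established, so O(submit_patent).
So O(submit_patent) holds — submit_patent is obligatory. None of the other listed options is made obligatory by any chain of premises.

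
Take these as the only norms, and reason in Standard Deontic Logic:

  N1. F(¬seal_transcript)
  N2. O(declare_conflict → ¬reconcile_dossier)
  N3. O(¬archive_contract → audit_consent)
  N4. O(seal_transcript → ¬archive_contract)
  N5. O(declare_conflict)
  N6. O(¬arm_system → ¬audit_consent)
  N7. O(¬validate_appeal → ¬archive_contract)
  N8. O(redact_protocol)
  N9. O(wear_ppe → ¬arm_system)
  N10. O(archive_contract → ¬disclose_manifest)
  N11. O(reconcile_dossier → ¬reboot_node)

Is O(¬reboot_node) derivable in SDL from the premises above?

No

Premise 11 is O(reconcile_dossier → ¬reboot_node), but O(reconcile_dossier) is not derivable from the premises, so it does not yield O(¬reboot_node).
No other premise forces O(¬reboot_node). An ideal world satisfying every premise can still have ¬reboot_node false, so O(¬reboot_node) is not derivable.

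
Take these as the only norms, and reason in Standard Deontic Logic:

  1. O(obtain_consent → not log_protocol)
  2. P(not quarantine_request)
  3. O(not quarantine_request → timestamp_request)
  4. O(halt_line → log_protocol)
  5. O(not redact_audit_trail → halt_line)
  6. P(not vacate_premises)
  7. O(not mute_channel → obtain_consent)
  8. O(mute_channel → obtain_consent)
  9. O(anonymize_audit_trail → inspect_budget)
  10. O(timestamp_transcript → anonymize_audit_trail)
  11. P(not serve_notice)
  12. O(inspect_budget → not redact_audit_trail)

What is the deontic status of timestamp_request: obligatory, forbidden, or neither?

Premise 3 is O(not quarantine_request → timestamp_request), but O(not quarantine_request) is not derivable from the premises (the permission P(not quarantine_request) asserts only not O(quarantine_request), not O(not quarantine_request)), so it does not yield O(timestamp_request).
No premise or chain of K-axiom applications forces O(timestamp_request), and none forces O(not timestamp_request). So timestamp_request is neither obligatory nor forbidden under these norms.

Neither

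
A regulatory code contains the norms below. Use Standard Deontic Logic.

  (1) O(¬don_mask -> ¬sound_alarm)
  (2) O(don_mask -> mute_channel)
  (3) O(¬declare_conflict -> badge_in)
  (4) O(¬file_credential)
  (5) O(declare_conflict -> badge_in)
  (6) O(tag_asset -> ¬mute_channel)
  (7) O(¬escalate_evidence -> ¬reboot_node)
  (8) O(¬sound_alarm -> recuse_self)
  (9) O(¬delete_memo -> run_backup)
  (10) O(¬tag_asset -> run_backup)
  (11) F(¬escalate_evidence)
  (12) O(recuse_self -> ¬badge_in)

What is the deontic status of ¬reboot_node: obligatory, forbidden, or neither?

Neither

Premise 7 is O(¬escalate_evidence -> ¬reboot_node), but O(¬escalate_evidence) is not derivable from the premises, so it does not yield O(¬reboot_node).
No premise or chain of K-axiom applications forces O(¬reboot_node), and none forces O(reboot_node). So ¬reboot_node is neither obligatory nor forbidden under these norms.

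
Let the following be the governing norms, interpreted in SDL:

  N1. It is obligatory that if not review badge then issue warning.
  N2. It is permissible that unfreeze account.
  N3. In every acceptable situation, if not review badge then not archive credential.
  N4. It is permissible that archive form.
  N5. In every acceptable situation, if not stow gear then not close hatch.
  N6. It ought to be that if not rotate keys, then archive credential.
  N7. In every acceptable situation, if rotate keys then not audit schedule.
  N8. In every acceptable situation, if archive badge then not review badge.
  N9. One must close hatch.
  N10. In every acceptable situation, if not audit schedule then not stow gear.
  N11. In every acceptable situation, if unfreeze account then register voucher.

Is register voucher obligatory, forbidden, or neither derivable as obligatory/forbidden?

Neither

Premise 11 is O(unfreeze_account → register_voucher), but O(unfreeze_account) is not derivable from the premises (the permission P(unfreeze_account) asserts only ¬O(¬unfreeze_account), not O(unfreeze_account)), so it does not yield O(register_voucher).
No premise or chain of K-axiom applications forces O(register_voucher), and none forces O(¬register_voucher). So register_voucher is neither obligatory nor forbidden under these norms.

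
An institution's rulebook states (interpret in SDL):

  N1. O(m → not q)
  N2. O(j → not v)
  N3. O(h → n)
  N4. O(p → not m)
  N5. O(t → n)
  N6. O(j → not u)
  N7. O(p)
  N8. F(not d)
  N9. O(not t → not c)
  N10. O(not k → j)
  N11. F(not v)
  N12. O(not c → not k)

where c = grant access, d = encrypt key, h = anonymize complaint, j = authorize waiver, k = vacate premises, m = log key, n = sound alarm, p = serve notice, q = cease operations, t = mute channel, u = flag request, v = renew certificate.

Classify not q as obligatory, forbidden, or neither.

Neither

Premise 1 is O(m → not q), but O(m) is not derivable from the premises, so it does not yield O(not q).
No premise or chain of K-axiom applications forces O(not q), and none forces O(q). So not q is neither obligatory nor forbidden under these norms.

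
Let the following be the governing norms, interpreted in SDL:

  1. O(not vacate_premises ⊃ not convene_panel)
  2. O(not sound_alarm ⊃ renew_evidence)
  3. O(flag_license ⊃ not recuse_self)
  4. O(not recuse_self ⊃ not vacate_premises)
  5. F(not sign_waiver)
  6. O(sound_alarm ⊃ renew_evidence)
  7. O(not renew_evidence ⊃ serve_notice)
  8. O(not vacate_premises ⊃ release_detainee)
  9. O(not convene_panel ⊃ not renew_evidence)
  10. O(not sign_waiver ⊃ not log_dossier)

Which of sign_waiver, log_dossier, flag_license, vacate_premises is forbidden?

flag_license

Premises 6 and 2 cover both cases: O(sound_alarm ⊃ renew_evidence) and O(not sound_alarm ⊃ renew_evidence). Since sound_alarm ∨ not sound_alarm is a tautology, O(renew_evidence) follows.
The contrapositive of premise 9 (O(not convene_panel ⊃ not renew_evidence)) is O(renew_evidence ⊃ convene_panel), and O(renew_evidence) is already established, so O(convene_panel).
Premise 1 is O(not vacate_premises ⊃ not convene_panel); contrapositively O(convene_panel ⊃ vacate_premises). Since O(convene_panel) holds, K gives O(vacate_premises).
The contrapositive of premise 4 (O(not recuse_self ⊃ not vacate_premises)) is O(vacate_premises ⊃ recuse_self), and O(vacate_premises) is already established, so O(recuse_self).
Premise 3 is O(flag_license ⊃ not recuse_self); contrapositively O(recuse_self ⊃ not flag_license). Since O(recuse_self) holds, K gives O(not flag_license).
So O(not flag_license) holds, i.e. flag_license is forbidden. None of the other listed options is forbidden under the premises.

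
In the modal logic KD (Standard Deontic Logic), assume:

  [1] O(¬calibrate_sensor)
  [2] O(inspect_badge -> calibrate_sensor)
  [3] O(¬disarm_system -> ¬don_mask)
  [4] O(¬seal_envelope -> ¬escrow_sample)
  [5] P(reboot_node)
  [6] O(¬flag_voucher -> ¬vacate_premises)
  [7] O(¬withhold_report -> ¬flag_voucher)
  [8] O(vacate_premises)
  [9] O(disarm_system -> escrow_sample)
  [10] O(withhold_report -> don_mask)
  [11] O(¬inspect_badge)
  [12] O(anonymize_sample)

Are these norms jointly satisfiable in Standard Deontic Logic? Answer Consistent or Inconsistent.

Premise 2 is O(inspect_badge -> calibrate_sensor), but O(inspect_badge) is not derivable from the premises, so it does not yield O(calibrate_sensor).
So O(calibrate_sensor) is not derivable, and the apparent clash with O(¬calibrate_sensor) does not arise.
A world satisfying every obligation exists (e.g. anonymize_sample=true, calibrate_sensor=false, disarm_system=true, don_mask=true, escrow_sample=true, flag_voucher=true, inspect_badge=false, reboot_node=false, seal_envelope=true, vacate_premises=true, withhold_report=true); no atom is both obligatory and forbidden, so the set is consistent.

Consistent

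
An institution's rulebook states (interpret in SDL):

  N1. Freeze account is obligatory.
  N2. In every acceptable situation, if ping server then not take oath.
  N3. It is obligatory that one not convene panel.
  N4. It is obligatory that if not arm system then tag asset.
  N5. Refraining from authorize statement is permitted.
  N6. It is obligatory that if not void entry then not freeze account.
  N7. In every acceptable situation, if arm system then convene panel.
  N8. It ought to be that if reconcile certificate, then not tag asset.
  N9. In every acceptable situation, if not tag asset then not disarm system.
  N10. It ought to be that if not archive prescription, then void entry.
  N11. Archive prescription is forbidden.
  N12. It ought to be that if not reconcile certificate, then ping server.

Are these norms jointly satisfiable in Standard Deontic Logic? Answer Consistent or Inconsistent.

Consistent

Premise 6 is O(¬void_entry → ¬freeze_account), but O(¬void_entry) is not derivable from the premises, so it does not yield O(¬freeze_account).
So O(¬freeze_account) is not derivable, and the apparent clash with O(freeze_account) does not arise.
A world satisfying every obligation exists (e.g. archive_prescription=false, arm_system=false, authorize_statement=false, convene_panel=false, disarm_system=false, freeze_account=true, ping_server=true, reconcile_certificate=false, tag_asset=true, take_oath=false, void_entry=true); no atom is both obligatory and forbidden, so the set is consistent.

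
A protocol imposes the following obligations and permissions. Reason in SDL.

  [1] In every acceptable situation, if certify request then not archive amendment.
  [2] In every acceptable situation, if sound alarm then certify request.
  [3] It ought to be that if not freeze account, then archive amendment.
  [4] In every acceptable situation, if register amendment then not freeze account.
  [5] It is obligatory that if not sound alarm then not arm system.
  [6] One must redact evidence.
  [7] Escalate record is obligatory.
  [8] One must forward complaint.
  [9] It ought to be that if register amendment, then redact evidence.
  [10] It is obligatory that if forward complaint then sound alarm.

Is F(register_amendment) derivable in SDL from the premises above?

Premise 8 gives O(forward_complaint).
With premise 10, O(forward_complaint → sound_alarm), the K-axiom yields O(sound_alarm).
From O(sound_alarm) and premise 2, O(sound_alarm → certify_request), we obtain O(certify_request).
Applying K to premise 1 (O(certify_request → ¬archive_amendment)) and O(certify_request) yields O(¬archive_amendment).
The contrapositive of premise 3 (O(¬freeze_account → archive_amendment)) is O(¬archive_amendment → freeze_account), and O(¬archive_amendment) is already established, so O(freeze_account).
Premise 4 is O(register_amendment → ¬freeze_account); contrapositively O(freeze_account → ¬register_amendment). Since O(freeze_account) holds, K gives O(¬register_amendment).
Premises 5, 6, 7, 9 do not contribute to this derivation.
So O(¬register_amendment) holds, i.e. F(register_amendment). The claim follows.

Yes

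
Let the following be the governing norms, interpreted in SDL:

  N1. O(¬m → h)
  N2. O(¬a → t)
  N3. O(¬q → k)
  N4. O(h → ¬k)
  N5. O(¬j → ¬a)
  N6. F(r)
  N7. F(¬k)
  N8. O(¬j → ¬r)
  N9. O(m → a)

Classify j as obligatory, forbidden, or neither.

Obligatory

Premise 7 is F(¬k), i.e. O(k).
The contrapositive of premise 4 (O(h → ¬k)) is O(k → ¬h), and O(k) is already established, so O(¬h).
The contrapositive of premise 1 (O(¬m → h)) is O(¬h → m), and O(¬h) is already established, so O(m).
With premise 9, O(m → a), the K-axiom yields O(a).
Premise 5 is O(¬j → ¬a); contrapositively O(a → j). Since O(a) holds, K gives O(j).
Premises 2, 3, 6, 8 do not contribute to this derivation.
Hence j is obligatory.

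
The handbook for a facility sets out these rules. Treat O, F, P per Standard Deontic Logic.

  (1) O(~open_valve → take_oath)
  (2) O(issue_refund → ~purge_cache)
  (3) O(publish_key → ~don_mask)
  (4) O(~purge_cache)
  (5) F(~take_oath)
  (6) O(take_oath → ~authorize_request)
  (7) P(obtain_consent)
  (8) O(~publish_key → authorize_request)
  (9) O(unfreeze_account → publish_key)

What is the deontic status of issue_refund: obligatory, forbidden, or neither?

Neither

Premise 2 is O(issue_refund → ~purge_cache); even if O(~purge_cache) held, inferring O(issue_refund) would be affirming the consequent — invalid.
No premise or chain of K-axiom applications forces O(issue_refund), and none forces O(~issue_refund). So issue_refund is neither obligatory nor forbidden under these norms.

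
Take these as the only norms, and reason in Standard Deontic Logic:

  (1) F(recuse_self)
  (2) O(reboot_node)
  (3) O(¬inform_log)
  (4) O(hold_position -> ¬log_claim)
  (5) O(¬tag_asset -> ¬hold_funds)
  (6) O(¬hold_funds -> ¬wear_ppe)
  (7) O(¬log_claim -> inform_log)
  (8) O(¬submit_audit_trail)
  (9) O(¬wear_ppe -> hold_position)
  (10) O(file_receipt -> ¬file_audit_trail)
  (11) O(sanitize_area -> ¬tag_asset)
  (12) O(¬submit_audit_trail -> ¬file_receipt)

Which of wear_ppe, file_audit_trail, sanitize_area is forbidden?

From premise 3 we have O(¬inform_log).
Premise 7, O(¬log_claim -> inform_log), contraposes to O(¬inform_log -> log_claim); with O(¬inform_log) we get O(log_claim).
The contrapositive of premise 4 (O(hold_position -> ¬log_claim)) is O(log_claim -> ¬hold_position), and O(log_claim) is already established, so O(¬hold_position).
The contrapositive of premise 9 (O(¬wear_ppe -> hold_position)) is O(¬hold_position -> wear_ppe), and O(¬hold_position) is already established, so O(wear_ppe).
The contrapositive of premise 6 (O(¬hold_funds -> ¬wear_ppe)) is O(wear_ppe -> hold_funds), and O(wear_ppe) is already established, so O(hold_funds).
Premise 5, O(¬tag_asset -> ¬hold_funds), contraposes to O(hold_funds -> tag_asset); with O(hold_funds) we get O(tag_asset).
The contrapositive of premise 11 (O(sanitize_area -> ¬tag_asset)) is O(tag_asset -> ¬sanitize_area), and O(tag_asset) is already established, so O(¬sanitize_area).
So O(¬sanitize_area) holds, i.e. sanitize_area is forbidden. None of the other listed options is forbidden under the premises.

sanitize_area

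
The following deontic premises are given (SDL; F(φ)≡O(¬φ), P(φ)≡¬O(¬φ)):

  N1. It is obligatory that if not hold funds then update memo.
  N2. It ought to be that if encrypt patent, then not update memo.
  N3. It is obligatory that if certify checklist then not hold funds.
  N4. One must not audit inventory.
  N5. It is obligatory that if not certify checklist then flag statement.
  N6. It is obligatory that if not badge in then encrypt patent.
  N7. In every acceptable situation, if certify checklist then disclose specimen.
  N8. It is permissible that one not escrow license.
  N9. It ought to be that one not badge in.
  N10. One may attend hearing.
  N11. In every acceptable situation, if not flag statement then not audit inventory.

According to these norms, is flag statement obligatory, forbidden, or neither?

Obligatory

Premise 9 states O(¬badge_in) outright.
From O(¬badge_in) and premise 6, O(¬badge_in → encrypt_patent), we obtain O(encrypt_patent).
From O(encrypt_patent) and premise 2, O(encrypt_patent → ¬update_memo), we obtain O(¬update_memo).
Premise 1 is O(¬hold_funds → update_memo); contrapositively O(¬update_memo → hold_funds). Since O(¬update_memo) holds, K gives O(hold_funds).
Premise 3 is O(certify_checklist → ¬hold_funds); contrapositively O(hold_funds → ¬certify_checklist). Since O(hold_funds) holds, K gives O(¬certify_checklist).
Premise 5 is O(¬certify_checklist → flag_statement); since O(¬certify_checklist), deontic closure gives O(flag_statement).
Premises 4, 7, 8, 10, 11 do not contribute to this derivation.
Hence flag_statement is obligatory.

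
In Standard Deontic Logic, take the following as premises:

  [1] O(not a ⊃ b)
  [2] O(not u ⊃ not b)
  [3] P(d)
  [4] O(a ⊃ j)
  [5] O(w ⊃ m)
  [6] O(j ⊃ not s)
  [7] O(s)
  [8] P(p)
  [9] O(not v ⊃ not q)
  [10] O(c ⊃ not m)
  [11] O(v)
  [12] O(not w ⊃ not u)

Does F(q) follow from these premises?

No

Premise 9 is O(not v ⊃ not q), but O(not v) is not derivable from the premises, so it does not yield O(not q).
No other premise forces O(not q). An ideal world satisfying every premise can still have q true, so F(q) is not derivable.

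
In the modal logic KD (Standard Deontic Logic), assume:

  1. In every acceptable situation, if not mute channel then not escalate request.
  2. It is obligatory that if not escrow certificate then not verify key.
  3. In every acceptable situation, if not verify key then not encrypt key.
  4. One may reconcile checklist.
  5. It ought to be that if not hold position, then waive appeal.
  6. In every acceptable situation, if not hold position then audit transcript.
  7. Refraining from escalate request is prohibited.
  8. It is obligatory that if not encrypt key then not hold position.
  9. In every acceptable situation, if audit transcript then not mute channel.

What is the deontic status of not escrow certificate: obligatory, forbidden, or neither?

Premise 7 is F(¬escalate_request), i.e. O(escalate_request).
Premise 1, O(¬mute_channel → ¬escalate_request), contraposes to O(escalate_request → mute_channel); with O(escalate_request) we get O(mute_channel).
Premise 9, O(audit_transcript → ¬mute_channel), contraposes to O(mute_channel → ¬audit_transcript); with O(mute_channel) we get O(¬audit_transcript).
Premise 6, O(¬hold_position → audit_transcript), contraposes to O(¬audit_transcript → hold_position); with O(¬audit_transcript) we get O(hold_position).
Premise 8, O(¬encrypt_key → ¬hold_position), contraposes to O(hold_position → encrypt_key); with O(hold_position) we get O(encrypt_key).
The contrapositive of premise 3 (O(¬verify_key → ¬encrypt_key)) is O(encrypt_key → verify_key), and O(encrypt_key) is already established, so O(verify_key).
The contrapositive of premise 2 (O(¬escrow_certificate → ¬verify_key)) is O(verify_key → escrow_certificate), and O(verify_key) is already established, so O(escrow_certificate).
Premises 4, 5 do not contribute to this derivation.
Thus O(escrow_certificate), which is F(¬escrow_certificate): ¬escrow_certificate is forbidden.

Forbidden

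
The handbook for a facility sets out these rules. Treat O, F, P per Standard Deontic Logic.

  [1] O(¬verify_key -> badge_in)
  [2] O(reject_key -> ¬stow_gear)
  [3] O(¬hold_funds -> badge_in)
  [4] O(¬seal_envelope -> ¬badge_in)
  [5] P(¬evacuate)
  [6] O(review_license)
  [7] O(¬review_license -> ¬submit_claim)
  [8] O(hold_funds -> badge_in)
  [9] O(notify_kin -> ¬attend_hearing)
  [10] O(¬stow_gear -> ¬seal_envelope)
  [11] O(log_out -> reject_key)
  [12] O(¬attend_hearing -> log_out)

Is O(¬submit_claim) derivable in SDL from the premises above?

Premise 7 is O(¬review_license -> ¬submit_claim), but O(¬review_license) is not derivable from the premises, so it does not yield O(¬submit_claim).
No other premise forces O(¬submit_claim). An ideal world satisfying every premise can still have ¬submit_claim false, so O(¬submit_claim) is not derivable.

No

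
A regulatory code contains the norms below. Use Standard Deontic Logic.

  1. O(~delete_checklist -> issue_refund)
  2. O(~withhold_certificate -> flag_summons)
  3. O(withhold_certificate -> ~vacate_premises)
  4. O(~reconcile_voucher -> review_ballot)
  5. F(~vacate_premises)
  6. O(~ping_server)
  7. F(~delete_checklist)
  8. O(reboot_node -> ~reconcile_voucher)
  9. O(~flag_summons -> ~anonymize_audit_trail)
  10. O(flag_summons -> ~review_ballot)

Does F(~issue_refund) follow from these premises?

Premise 1 is O(~delete_checklist -> issue_refund), but O(~delete_checklist) is not derivable from the premises, so it does not yield O(issue_refund).
No other premise forces O(issue_refund). An ideal world satisfying every premise can still have ~issue_refund true, so F(~issue_refund) is not derivable.

No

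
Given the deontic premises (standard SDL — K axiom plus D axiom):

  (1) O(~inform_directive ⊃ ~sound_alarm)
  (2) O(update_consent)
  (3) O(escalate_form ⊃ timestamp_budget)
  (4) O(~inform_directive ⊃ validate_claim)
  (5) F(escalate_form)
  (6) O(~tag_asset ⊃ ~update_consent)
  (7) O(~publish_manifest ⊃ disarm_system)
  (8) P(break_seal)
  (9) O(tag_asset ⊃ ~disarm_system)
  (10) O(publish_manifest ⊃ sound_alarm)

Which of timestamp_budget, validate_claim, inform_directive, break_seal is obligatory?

Premise 2 gives O(update_consent).
Premise 6, O(~tag_asset ⊃ ~update_consent), contraposes to O(update_consent ⊃ tag_asset); with O(update_consent) we get O(tag_asset).
With premise 9, O(tag_asset ⊃ ~disarm_system), the K-axiom yields O(~disarm_system).
Premise 7 is O(~publish_manifest ⊃ disarm_system); contrapositively O(~disarm_system ⊃ publish_manifest). Since O(~disarm_system) holds, K gives O(publish_manifest).
From O(publish_manifest) and premise 10, O(publish_manifest ⊃ sound_alarm), we obtain O(sound_alarm).
Premise 1 is O(~inform_directive ⊃ ~sound_alarm); contrapositively O(sound_alarm ⊃ inform_directive). Since O(sound_alarm) holds, K gives O(inform_directive).
So O(inform_directive) holds — inform_directive is obligatory. None of the other listed options is made obligatory by any chain of premises.

inform_directive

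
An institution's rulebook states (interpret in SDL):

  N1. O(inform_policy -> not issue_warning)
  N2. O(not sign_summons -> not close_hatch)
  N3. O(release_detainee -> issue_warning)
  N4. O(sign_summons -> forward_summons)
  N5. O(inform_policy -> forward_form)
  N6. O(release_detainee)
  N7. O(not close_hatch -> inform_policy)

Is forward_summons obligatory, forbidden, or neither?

Obligatory

Premise 6 gives O(release_detainee).
Premise 3 is O(release_detainee -> issue_warning); since O(release_detainee), deontic closure gives O(issue_warning).
Premise 1 is O(inform_policy -> not issue_warning); contrapositively O(issue_warning -> not inform_policy). Since O(issue_warning) holds, K gives O(not inform_policy).
Premise 7 is O(not close_hatch -> inform_policy); contrapositively O(not inform_policy -> close_hatch). Since O(not inform_policy) holds, K gives O(close_hatch).
Premise 2 is O(not sign_summons -> not close_hatch); contrapositively O(close_hatch -> sign_summons). Since O(close_hatch) holds, K gives O(sign_summons).
Applying K to premise 4 (O(sign_summons -> forward_summons)) and O(sign_summons) yields O(forward_summons).
Premise 5 does not contribute to this derivation.
Hence forward_summons is obligatory.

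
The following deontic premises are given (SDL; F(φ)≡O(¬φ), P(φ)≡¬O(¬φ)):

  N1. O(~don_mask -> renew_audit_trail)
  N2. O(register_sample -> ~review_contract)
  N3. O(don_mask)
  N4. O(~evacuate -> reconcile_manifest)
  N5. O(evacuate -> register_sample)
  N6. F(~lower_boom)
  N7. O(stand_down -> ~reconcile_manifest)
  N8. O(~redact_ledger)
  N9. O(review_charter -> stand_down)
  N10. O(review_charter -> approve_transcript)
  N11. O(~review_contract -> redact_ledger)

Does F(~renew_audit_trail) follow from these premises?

Premise 1 is O(~don_mask -> renew_audit_trail), but O(~don_mask) is not derivable from the premises, so it does not yield O(renew_audit_trail).
No other premise forces O(renew_audit_trail). An ideal world satisfying every premise can still have ~renew_audit_trail true, so F(~renew_audit_trail) is not derivable.

No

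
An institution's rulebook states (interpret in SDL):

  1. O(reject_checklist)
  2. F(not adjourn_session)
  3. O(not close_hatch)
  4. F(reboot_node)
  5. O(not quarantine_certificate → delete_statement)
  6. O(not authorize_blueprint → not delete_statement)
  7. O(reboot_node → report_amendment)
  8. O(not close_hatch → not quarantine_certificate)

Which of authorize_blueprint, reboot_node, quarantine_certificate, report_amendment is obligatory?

Premise 3 states O(not close_hatch) outright.
Applying K to premise 8 (O(not close_hatch → not quarantine_certificate)) and O(not close_hatch) yields O(not quarantine_certificate).
Applying K to premise 5 (O(not quarantine_certificate → delete_statement)) and O(not quarantine_certificate) yields O(delete_statement).
Premise 6 is O(not authorize_blueprint → not delete_statement); contrapositively O(delete_statement → authorize_blueprint). Since O(delete_statement) holds, K gives O(authorize_blueprint).
So O(authorize_blueprint) holds — authorize_blueprint is obligatory. None of the other listed options is made obligatory by any chain of premises.

authorize_blueprint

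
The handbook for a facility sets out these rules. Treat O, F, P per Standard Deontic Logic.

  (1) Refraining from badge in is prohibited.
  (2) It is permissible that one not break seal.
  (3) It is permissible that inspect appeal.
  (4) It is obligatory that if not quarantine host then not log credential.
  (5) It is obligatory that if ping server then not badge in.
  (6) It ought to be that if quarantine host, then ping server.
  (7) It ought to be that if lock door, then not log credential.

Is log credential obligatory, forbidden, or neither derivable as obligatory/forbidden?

Forbidden

F(¬badge_in) at premise 1 means O(badge_in).
Premise 5, O(ping_server → ¬badge_in), contraposes to O(badge_in → ¬ping_server); with O(badge_in) we get O(¬ping_server).
The contrapositive of premise 6 (O(quarantine_host → ping_server)) is O(¬ping_server → ¬quarantine_host), and O(¬ping_server) is already established, so O(¬quarantine_host).
With premise 4, O(¬quarantine_host → ¬log_credential), the K-axiom yields O(¬log_credential).
Premises 2, 3, 7 do not contribute to this derivation.
Thus O(¬log_credential), which is F(log_credential): log_credential is forbidden.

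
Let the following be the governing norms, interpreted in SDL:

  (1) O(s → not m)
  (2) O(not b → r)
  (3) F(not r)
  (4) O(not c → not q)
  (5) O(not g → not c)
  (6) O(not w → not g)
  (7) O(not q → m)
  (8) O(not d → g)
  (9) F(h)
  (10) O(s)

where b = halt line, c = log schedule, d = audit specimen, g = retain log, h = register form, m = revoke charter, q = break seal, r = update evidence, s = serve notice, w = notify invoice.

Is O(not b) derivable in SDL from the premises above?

Premise 2 is O(not b → r); even if O(r) held, inferring O(not b) would be affirming the consequent — invalid.
No other premise forces O(not b). An ideal world satisfying every premise can still have not b false, so O(not b) is not derivable.

No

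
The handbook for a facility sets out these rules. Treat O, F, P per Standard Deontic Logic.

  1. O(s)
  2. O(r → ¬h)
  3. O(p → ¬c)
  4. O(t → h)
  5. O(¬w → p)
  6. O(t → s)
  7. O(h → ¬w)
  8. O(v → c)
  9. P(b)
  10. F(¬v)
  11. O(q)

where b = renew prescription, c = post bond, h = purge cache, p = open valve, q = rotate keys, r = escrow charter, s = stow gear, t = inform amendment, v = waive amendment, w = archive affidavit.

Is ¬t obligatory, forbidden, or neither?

Premise 10 is F(¬v), i.e. O(v).
Premise 8 is O(v → c); since O(v), deontic closure gives O(c).
Premise 3 is O(p → ¬c); contrapositively O(c → ¬p). Since O(c) holds, K gives O(¬p).
Premise 5, O(¬w → p), contraposes to O(¬p → w); with O(¬p) we get O(w).
Premise 7, O(h → ¬w), contraposes to O(w → ¬h); with O(w) we get O(¬h).
Premise 4 is O(t → h); contrapositively O(¬h → ¬t). Since O(¬h) holds, K gives O(¬t).
Premises 1, 2, 6, 9, 11 do not contribute to this derivation.
Hence ¬t is obligatory.

Obligatory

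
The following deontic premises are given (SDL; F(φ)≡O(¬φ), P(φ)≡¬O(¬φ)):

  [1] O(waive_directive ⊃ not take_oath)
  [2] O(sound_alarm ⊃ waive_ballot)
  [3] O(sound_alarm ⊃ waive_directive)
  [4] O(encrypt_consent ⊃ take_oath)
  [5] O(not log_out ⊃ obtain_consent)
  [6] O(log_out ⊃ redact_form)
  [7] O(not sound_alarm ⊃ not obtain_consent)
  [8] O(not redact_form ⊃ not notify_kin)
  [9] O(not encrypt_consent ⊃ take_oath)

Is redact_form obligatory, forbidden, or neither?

By case analysis on encrypt_consent: premise 4 gives O(encrypt_consent ⊃ take_oath) and premise 9 gives O(not encrypt_consent ⊃ take_oath), so O(take_oath) either way.
The contrapositive of premise 1 (O(waive_directive ⊃ not take_oath)) is O(take_oath ⊃ not waive_directive), and O(take_oath) is already established, so O(not waive_directive).
The contrapositive of premise 3 (O(sound_alarm ⊃ waive_directive)) is O(not waive_directive ⊃ not sound_alarm), and O(not waive_directive) is already established, so O(not sound_alarm).
Premise 7 is O(not sound_alarm ⊃ not obtain_consent); since O(not sound_alarm), deontic closure gives O(not obtain_consent).
Premise 5 is O(not log_out ⊃ obtain_consent); contrapositively O(not obtain_consent ⊃ log_out). Since O(not obtain_consent) holds, K gives O(log_out).
With premise 6, O(log_out ⊃ redact_form), the K-axiom yields O(redact_form).
Premises 2, 8 do not contribute to this derivation.
Hence redact_form is obligatory.

Obligatory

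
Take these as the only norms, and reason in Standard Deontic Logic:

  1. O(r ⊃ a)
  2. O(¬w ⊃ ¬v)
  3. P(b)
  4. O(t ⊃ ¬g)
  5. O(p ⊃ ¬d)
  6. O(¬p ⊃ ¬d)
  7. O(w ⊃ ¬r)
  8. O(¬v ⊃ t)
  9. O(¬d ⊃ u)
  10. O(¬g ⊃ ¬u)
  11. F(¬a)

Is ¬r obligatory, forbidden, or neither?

Premises 5 and 6 are O(p ⊃ ¬d) and O(¬p ⊃ ¬d); every ideal world satisfies p or ¬p, so in either case ¬d holds — hence O(¬d).
From O(¬d) and premise 9, O(¬d ⊃ u), we obtain O(u).
Premise 10, O(¬g ⊃ ¬u), contraposes to O(u ⊃ g); with O(u) we get O(g).
The contrapositive of premise 4 (O(t ⊃ ¬g)) is O(g ⊃ ¬t), and O(g) is already established, so O(¬t).
The contrapositive of premise 8 (O(¬v ⊃ t)) is O(¬t ⊃ v), and O(¬t) is already established, so O(v).
The contrapositive of premise 2 (O(¬w ⊃ ¬v)) is O(v ⊃ w), and O(v) is already established, so O(w).
Applying K to premise 7 (O(w ⊃ ¬r)) and O(w) yields O(¬r).
Premises 1, 3, 11 do not contribute to this derivation.
Hence ¬r is obligatory.

Obligatory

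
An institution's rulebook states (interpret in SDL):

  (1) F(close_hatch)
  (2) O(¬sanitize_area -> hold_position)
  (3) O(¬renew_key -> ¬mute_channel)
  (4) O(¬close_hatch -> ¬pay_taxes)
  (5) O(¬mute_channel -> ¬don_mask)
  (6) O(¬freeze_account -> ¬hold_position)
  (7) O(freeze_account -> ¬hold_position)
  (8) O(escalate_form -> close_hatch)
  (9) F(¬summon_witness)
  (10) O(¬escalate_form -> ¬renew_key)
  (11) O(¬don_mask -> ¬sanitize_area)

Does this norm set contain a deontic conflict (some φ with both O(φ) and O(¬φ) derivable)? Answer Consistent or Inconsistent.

Inconsistent

By case analysis on freeze_account: premise 7 gives O(freeze_account -> ¬hold_position) and premise 6 gives O(¬freeze_account -> ¬hold_position), so O(¬hold_position) either way.
The contrapositive of premise 2 (O(¬sanitize_area -> hold_position)) is O(¬hold_position -> sanitize_area), and O(¬hold_position) is already established, so O(sanitize_area).
The contrapositive of premise 11 (O(¬don_mask -> ¬sanitize_area)) is O(sanitize_area -> don_mask), and O(sanitize_area) is already established, so O(don_mask).
Premise 5, O(¬mute_channel -> ¬don_mask), contraposes to O(don_mask -> mute_channel); with O(don_mask) we get O(mute_channel).
The contrapositive of premise 3 (O(¬renew_key -> ¬mute_channel)) is O(mute_channel -> renew_key), and O(mute_channel) is already established, so O(renew_key).
Premise 10 is O(¬escalate_form -> ¬renew_key); contrapositively O(renew_key -> escalate_form). Since O(renew_key) holds, K gives O(escalate_form).
From O(escalate_form) and premise 8, O(escalate_form -> close_hatch), we obtain O(close_hatch).
But premise 1, F(close_hatch), means O(¬close_hatch).
We now have both O(close_hatch) and O(¬close_hatch) — close_hatch is simultaneously obligatory and forbidden, violating the D-axiom.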